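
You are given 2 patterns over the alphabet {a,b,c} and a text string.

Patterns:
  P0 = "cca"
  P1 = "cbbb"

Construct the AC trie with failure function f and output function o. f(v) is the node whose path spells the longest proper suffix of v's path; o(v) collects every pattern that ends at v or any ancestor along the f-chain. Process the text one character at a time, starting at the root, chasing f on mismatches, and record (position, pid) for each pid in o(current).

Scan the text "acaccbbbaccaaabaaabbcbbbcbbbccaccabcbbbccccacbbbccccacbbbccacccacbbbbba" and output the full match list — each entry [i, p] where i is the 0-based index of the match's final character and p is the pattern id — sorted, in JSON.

Construct AC machine:
Trie nodes:
  0='ε' goto c→1
  1='c' goto b→4 c→2
  2='cc' goto a→3
  3='cca' goto ·  ←P0
  4='cb' goto b→5
  5='cbb' goto b→6
  6='cbbb' goto ·  ←P1

Failure links (BFS by depth):
  n1('c'): parent n0 fail=0; on 'c' 0 → fail=0;  out ∅∪∅=∅
  n2('cc'): parent n1 fail=0; on 'c' 0 → fail=1;  out ∅∪∅=∅
  n4('cb'): parent n1 fail=0; on 'b' 0 → fail=0;  out ∅∪∅=∅
  n3('cca'): parent n2 fail=1; on 'a' 1→0 → fail=0;  out {0}∪∅={0}
  n5('cbb'): parent n4 fail=0; on 'b' 0 → fail=0;  out ∅∪∅=∅
  n6('cbbb'): parent n5 fail=0; on 'b' 0 → fail=0;  out {1}∪∅={1}

Scan:
i=0 'a': node 0→0
i=1 'c': node 0→1
i=2 'a': node 1→0 ·f
i=3 'c': node 0→1
i=4 'c': node 1→2
i=5 'b': node 2→4 ·f
i=6 'b': node 4→5
i=7 'b': node 5→6  → match P1@[4:7]
i=8 'a': node 6→0 ·f
i=9 'c': node 0→1
i=10 'c': node 1→2
i=11 'a': node 2→3  → match P0@[9:11]
i=12 'a': node 3→0 ·f
i=13 'a': node 0→0
i=14 'b': node 0→0
i=15 'a': node 0→0
i=16 'a': node 0→0
i=17 'a': node 0→0
i=18 'b': node 0→0
i=19 'b': node 0→0
i=20 'c': node 0→1
i=21 'b': node 1→4
i=22 'b': node 4→5
i=23 'b': node 5→6  → match P1@[20:23]
i=24 'c': node 6→1 ·f
i=25 'b': node 1→4
i=26 'b': node 4→5
i=27 'b': node 5→6  → match P1@[24:27]
i=28 'c': node 6→1 ·f
i=29 'c': node 1→2
i=30 'a': node 2→3  → match P0@[28:30]
i=31 'c': node 3→1 ·f
i=32 'c': node 1→2
i=33 'a': node 2→3  → match P0@[31:33]
i=34 'b': node 3→0 ·f
i=35 'c': node 0→1
i=36 'b': node 1→4
i=37 'b': node 4→5
i=38 'b': node 5→6  → match P1@[35:38]
i=39 'c': node 6→1 ·f
i=40 'c': node 1→2
i=41 'c': node 2→2 ·f
i=42 'c': node 2→2 ·f
i=43 'a': node 2→3  → match P0@[41:43]
i=44 'c': node 3→1 ·f
i=45 'b': node 1→4
i=46 'b': node 4→5
i=47 'b': node 5→6  → match P1@[44:47]
i=48 'c': node 6→1 ·f
i=49 'c': node 1→2
i=50 'c': node 2→2 ·f
i=51 'c': node 2→2 ·f
i=52 'a': node 2→3  → match P0@[50:52]
i=53 'c': node 3→1 ·f
i=54 'b': node 1→4
i=55 'b': node 4→5
i=56 'b': node 5→6  → match P1@[53:56]
i=57 'c': node 6→1 ·f
i=58 'c': node 1→2
i=59 'a': node 2→3  → match P0@[57:59]
i=60 'c': node 3→1 ·f
i=61 'c': node 1→2
i=62 'c': node 2→2 ·f
i=63 'a': node 2→3  → match P0@[61:63]
i=64 'c': node 3→1 ·f
i=65 'b': node 1→4
i=66 'b': node 4→5
i=67 'b': node 5→6  → match P1@[64:67]
i=68 'b': node 6→0 ·f
i=69 'b': node 0→0
i=70 'a': node 0→0

All matches (sorted): [[7,1],[11,0],[23,1],[27,1],[30,0],[33,0],[38,1],[43,0],[47,1],[52,0],[56,1],[59,0],[63,0],[67,1]]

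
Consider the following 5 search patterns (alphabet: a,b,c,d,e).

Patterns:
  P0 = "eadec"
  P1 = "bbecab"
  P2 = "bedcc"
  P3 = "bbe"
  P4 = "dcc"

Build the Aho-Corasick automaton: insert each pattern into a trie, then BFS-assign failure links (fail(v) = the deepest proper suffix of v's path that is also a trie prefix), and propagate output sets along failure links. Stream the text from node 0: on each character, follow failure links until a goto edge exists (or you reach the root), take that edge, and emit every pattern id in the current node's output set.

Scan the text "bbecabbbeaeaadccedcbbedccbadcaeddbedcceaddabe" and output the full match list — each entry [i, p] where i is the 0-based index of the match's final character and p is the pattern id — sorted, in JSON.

Construct AC machine:
Trie nodes:
  n0 'ε': b→6 d→16 e→1
  n1 'e': a→2
  n2 'ea': d→3
  n3 'ead': e→4
  n4 'eade': c→5
  n5 'eadec': ·  ←P0
  n6 'b': b→7 e→12
  n7 'bb': e→8
  n8 'bbe': c→9  ←P3
  n9 'bbec': a→10
  n10 'bbeca': b→11
  n11 'bbecab': ·  ←P1
  n12 'be': d→13
  n13 'bed': c→14
  n14 'bedc': c→15
  n15 'bedcc': ·  ←P2
  n16 'd': c→17
  n17 'dc': c→18
  n18 'dcc': ·  ←P4

BFS fail/out derivation:
  n1('e'): parent n0 fail=0; on 'e' 0 → fail=0;  out ∅∪∅=∅
  n6('b'): parent n0 fail=0; on 'b' 0 → fail=0;  out ∅∪∅=∅
  n16('d'): parent n0 fail=0; on 'd' 0 → fail=0;  out ∅∪∅=∅
  n2('ea'): parent n1 fail=0; on 'a' 0 → fail=0;  out ∅∪∅=∅
  n7('bb'): parent n6 fail=0; on 'b' 0 → fail=6;  out ∅∪∅=∅
  n12('be'): parent n6 fail=0; on 'e' 0 → fail=1;  out ∅∪∅=∅
  n17('dc'): parent n16 fail=0; on 'c' 0 → fail=0;  out ∅∪∅=∅
  n3('ead'): parent n2 fail=0; on 'd' 0 → fail=16;  out ∅∪∅=∅
  n8('bbe'): parent n7 fail=6; on 'e' 6 → fail=12;  out {3}∪∅={3}
  n13('bed'): parent n12 fail=1; on 'd' 1→0 → fail=16;  out ∅∪∅=∅
  n18('dcc'): parent n17 fail=0; on 'c' 0 → fail=0;  out {4}∪∅={4}
  n4('eade'): parent n3 fail=16; on 'e' 16→0 → fail=1;  out ∅∪∅=∅
  n9('bbec'): parent n8 fail=12; on 'c' 12→1→0 → fail=0;  out ∅∪∅=∅
  n14('bedc'): parent n13 fail=16; on 'c' 16 → fail=17;  out ∅∪∅=∅
  n5('eadec'): parent n4 fail=1; on 'c' 1→0 → fail=0;  out {0}∪∅={0}
  n10('bbeca'): parent n9 fail=0; on 'a' 0 → fail=0;  out ∅∪∅=∅
  n15('bedcc'): parent n14 fail=17; on 'c' 17 → fail=18;  out {2}∪{4}={2,4}
  n11('bbecab'): parent n10 fail=0; on 'b' 0 → fail=6;  out {1}∪∅={1}

Scan:
[0] read 'b'  n0⇒n6
[1] read 'b'  n6⇒n7
[2] read 'e'  n7⇒n8  ** P3@[0:2]
[3] read 'c'  n8⇒n9
[4] read 'a'  n9⇒n10
[5] read 'b'  n10⇒n11  ** P1@[0:5]
[6] read 'b'  n11⇒n7 (fail-walked)
[7] read 'b'  n7⇒n7 (fail-walked)
[8] read 'e'  n7⇒n8  ** P3@[6:8]
[9] read 'a'  n8⇒n2 (fail-walked)
[10] read 'e'  n2⇒n1 (fail-walked)
[11] read 'a'  n1⇒n2
[12] read 'a'  n2⇒n0 (fail-walked)
[13] read 'd'  n0⇒n16
[14] read 'c'  n16⇒n17
[15] read 'c'  n17⇒n18  ** P4@[13:15]
[16] read 'e'  n18⇒n1 (fail-walked)
[17] read 'd'  n1⇒n16 (fail-walked)
[18] read 'c'  n16⇒n17
[19] read 'b'  n17⇒n6 (fail-walked)
[20] read 'b'  n6⇒n7
[21] read 'e'  n7⇒n8  ** P3@[19:21]
[22] read 'd'  n8⇒n13 (fail-walked)
[23] read 'c'  n13⇒n14
[24] read 'c'  n14⇒n15  ** P2@[20:24],P4@[22:24]
[25] read 'b'  n15⇒n6 (fail-walked)
[26] read 'a'  n6⇒n0 (fail-walked)
[27] read 'd'  n0⇒n16
[28] read 'c'  n16⇒n17
[29] read 'a'  n17⇒n0 (fail-walked)
[30] read 'e'  n0⇒n1
[31] read 'd'  n1⇒n16 (fail-walked)
[32] read 'd'  n16⇒n16 (fail-walked)
[33] read 'b'  n16⇒n6 (fail-walked)
[34] read 'e'  n6⇒n12
[35] read 'd'  n12⇒n13
[36] read 'c'  n13⇒n14
[37] read 'c'  n14⇒n15  ** P2@[33:37],P4@[35:37]
[38] read 'e'  n15⇒n1 (fail-walked)
[39] read 'a'  n1⇒n2
[40] read 'd'  n2⇒n3
[41] read 'd'  n3⇒n16 (fail-walked)
[42] read 'a'  n16⇒n0 (fail-walked)
[43] read 'b'  n0⇒n6
[44] read 'e'  n6⇒n12

Result: [[2,3],[5,1],[8,3],[15,4],[21,3],[24,2],[24,4],[37,2],[37,4]]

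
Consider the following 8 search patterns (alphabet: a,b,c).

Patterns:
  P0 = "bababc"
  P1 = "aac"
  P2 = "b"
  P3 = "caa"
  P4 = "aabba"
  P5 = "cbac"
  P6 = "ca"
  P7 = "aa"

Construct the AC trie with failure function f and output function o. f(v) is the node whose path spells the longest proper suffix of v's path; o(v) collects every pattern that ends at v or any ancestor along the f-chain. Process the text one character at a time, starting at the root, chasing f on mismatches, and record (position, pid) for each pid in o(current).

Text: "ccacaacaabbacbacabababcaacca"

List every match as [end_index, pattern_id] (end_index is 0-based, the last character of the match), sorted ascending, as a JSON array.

Build automaton:
Trie nodes:
  0='ε' goto a→7 b→1 c→10
  1='b' goto a→2  ←P2
  2='ba' goto b→3
  3='bab' goto a→4
  4='baba' goto b→5
  5='babab' goto c→6
  6='bababc' goto ·  ←P0
  7='a' goto a→8
  8='aa' goto b→13 c→9  ←P7
  9='aac' goto ·  ←P1
  10='c' goto a→11 b→16
  11='ca' goto a→12  ←P6
  12='caa' goto ·  ←P3
  13='aab' goto b→14
  14='aabb' goto a→15
  15='aabba' goto ·  ←P4
  16='cb' goto a→17
  17='cba' goto c→18
  18='cbac' goto ·  ←P5

Failure links (BFS by depth):
  fail(1) 'b': from fail(0)=0 chase 'b': 0 ⇒ 0;  out={2}∪out(0)={2}
  fail(7) 'a': from fail(0)=0 chase 'a': 0 ⇒ 0;  out=∅∪out(0)=∅
  fail(10) 'c': from fail(0)=0 chase 'c': 0 ⇒ 0;  out=∅∪out(0)=∅
  fail(2) 'ba': from fail(1)=0 chase 'a': 0 ⇒ 7;  out=∅∪out(7)=∅
  fail(8) 'aa': from fail(7)=0 chase 'a': 0 ⇒ 7;  out={7}∪out(7)={7}
  fail(11) 'ca': from fail(10)=0 chase 'a': 0 ⇒ 7;  out={6}∪out(7)={6}
  fail(16) 'cb': from fail(10)=0 chase 'b': 0 ⇒ 1;  out=∅∪out(1)={2}
  fail(3) 'bab': from fail(2)=7 chase 'b': 7→0 ⇒ 1;  out=∅∪out(1)={2}
  fail(9) 'aac': from fail(8)=7 chase 'c': 7→0 ⇒ 10;  out={1}∪out(10)={1}
  fail(12) 'caa': from fail(11)=7 chase 'a': 7 ⇒ 8;  out={3}∪out(8)={3,7}
  fail(13) 'aab': from fail(8)=7 chase 'b': 7→0 ⇒ 1;  out=∅∪out(1)={2}
  fail(17) 'cba': from fail(16)=1 chase 'a': 1 ⇒ 2;  out=∅∪out(2)=∅
  fail(4) 'baba': from fail(3)=1 chase 'a': 1 ⇒ 2;  out=∅∪out(2)=∅
  fail(14) 'aabb': from fail(13)=1 chase 'b': 1→0 ⇒ 1;  out=∅∪out(1)={2}
  fail(18) 'cbac': from fail(17)=2 chase 'c': 2→7→0 ⇒ 10;  out={5}∪out(10)={5}
  fail(5) 'babab': from fail(4)=2 chase 'b': 2 ⇒ 3;  out=∅∪out(3)={2}
  fail(15) 'aabba': from fail(14)=1 chase 'a': 1 ⇒ 2;  out={4}∪out(2)={4}
  fail(6) 'bababc': from fail(5)=3 chase 'c': 3→1→0 ⇒ 10;  out={0}∪out(10)={0}

Text stream:
i=0 'c': node 0→10
i=1 'c': node 10→10 ·f
i=2 'a': node 10→11  → match P6@[1:2]
i=3 'c': node 11→10 ·f
i=4 'a': node 10→11  → match P6@[3:4]
i=5 'a': node 11→12  → match P3@[3:5],P7@[4:5]
i=6 'c': node 12→9 ·f  → match P1@[4:6]
i=7 'a': node 9→11 ·f  → match P6@[6:7]
i=8 'a': node 11→12  → match P3@[6:8],P7@[7:8]
i=9 'b': node 12→13 ·f  → match P2@[9:9]
i=10 'b': node 13→14  → match P2@[10:10]
i=11 'a': node 14→15  → match P4@[7:11]
i=12 'c': node 15→10 ·f
i=13 'b': node 10→16  → match P2@[13:13]
i=14 'a': node 16→17
i=15 'c': node 17→18  → match P5@[12:15]
i=16 'a': node 18→11 ·f  → match P6@[15:16]
i=17 'b': node 11→1 ·f  → match P2@[17:17]
i=18 'a': node 1→2
i=19 'b': node 2→3  → match P2@[19:19]
i=20 'a': node 3→4
i=21 'b': node 4→5  → match P2@[21:21]
i=22 'c': node 5→6  → match P0@[17:22]
i=23 'a': node 6→11 ·f  → match P6@[22:23]
i=24 'a': node 11→12  → match P3@[22:24],P7@[23:24]
i=25 'c': node 12→9 ·f  → match P1@[23:25]
i=26 'c': node 9→10 ·f
i=27 'a': node 10→11  → match P6@[26:27]

Matches: [[2,6],[4,6],[5,3],[5,7],[6,1],[7,6],[8,3],[8,7],[9,2],[10,2],[11,4],[13,2],[15,5],[16,6],[17,2],[19,2],[21,2],[22,0],[23,6],[24,3],[24,7],[25,1],[27,6]]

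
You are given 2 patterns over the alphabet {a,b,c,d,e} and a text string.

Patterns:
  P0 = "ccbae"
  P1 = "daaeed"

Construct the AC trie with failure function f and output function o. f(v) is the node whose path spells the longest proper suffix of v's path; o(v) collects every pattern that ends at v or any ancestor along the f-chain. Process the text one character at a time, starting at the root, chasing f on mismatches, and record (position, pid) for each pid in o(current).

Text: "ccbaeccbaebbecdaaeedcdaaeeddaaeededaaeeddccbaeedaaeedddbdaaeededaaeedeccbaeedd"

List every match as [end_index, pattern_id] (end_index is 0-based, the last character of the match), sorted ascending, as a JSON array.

Build automaton:
Trie (insert patterns):
  n0 'ε': c→1 d→6
  n1 'c': c→2
  n2 'cc': b→3
  n3 'ccb': a→4
  n4 'ccba': e→5
  n5 'ccbae': ·  [P0 ends]
  n6 'd': a→7
  n7 'da': a→8
  n8 'daa': e→9
  n9 'daae': e→10
  n10 'daaee': d→11
  n11 'daaeed': ·  [P1 ends]

Failure links (BFS by depth):
  fail(1) 'c': from fail(0)=0 chase 'c': 0 ⇒ 0;  out=∅∪out(0)=∅
  fail(6) 'd': from fail(0)=0 chase 'd': 0 ⇒ 0;  out=∅∪out(0)=∅
  fail(2) 'cc': from fail(1)=0 chase 'c': 0 ⇒ 1;  out=∅∪out(1)=∅
  fail(7) 'da': from fail(6)=0 chase 'a': 0 ⇒ 0;  out=∅∪out(0)=∅
  fail(3) 'ccb': from fail(2)=1 chase 'b': 1→0 ⇒ 0;  out=∅∪out(0)=∅
  fail(8) 'daa': from fail(7)=0 chase 'a': 0 ⇒ 0;  out=∅∪out(0)=∅
  fail(4) 'ccba': from fail(3)=0 chase 'a': 0 ⇒ 0;  out=∅∪out(0)=∅
  fail(9) 'daae': from fail(8)=0 chase 'e': 0 ⇒ 0;  out=∅∪out(0)=∅
  fail(5) 'ccbae': from fail(4)=0 chase 'e': 0 ⇒ 0;  out={0}∪out(0)={0}
  fail(10) 'daaee': from fail(9)=0 chase 'e': 0 ⇒ 0;  out=∅∪out(0)=∅
  fail(11) 'daaeed': from fail(10)=0 chase 'd': 0 ⇒ 6;  out={1}∪out(6)={1}

Text stream:
pos 0 'c': at 1
pos 1 'c': at 2
pos 2 'b': at 3
pos 3 'a': at 4
pos 4 'e': at 5  → match P0@[0:4]
pos 5 'c': at 1 ·f
pos 6 'c': at 2
pos 7 'b': at 3
pos 8 'a': at 4
pos 9 'e': at 5  → match P0@[5:9]
pos 10 'b': at 0 ·f
pos 11 'b': at 0
pos 12 'e': at 0
pos 13 'c': at 1
pos 14 'd': at 6 ·f
pos 15 'a': at 7
pos 16 'a': at 8
pos 17 'e': at 9
pos 18 'e': at 10
pos 19 'd': at 11  → match P1@[14:19]
pos 20 'c': at 1 ·f
pos 21 'd': at 6 ·f
pos 22 'a': at 7
pos 23 'a': at 8
pos 24 'e': at 9
pos 25 'e': at 10
pos 26 'd': at 11  → match P1@[21:26]
pos 27 'd': at 6 ·f
pos 28 'a': at 7
pos 29 'a': at 8
pos 30 'e': at 9
pos 31 'e': at 10
pos 32 'd': at 11  → match P1@[27:32]
pos 33 'e': at 0 ·f
pos 34 'd': at 6
pos 35 'a': at 7
pos 36 'a': at 8
pos 37 'e': at 9
pos 38 'e': at 10
pos 39 'd': at 11  → match P1@[34:39]
pos 40 'd': at 6 ·f
pos 41 'c': at 1 ·f
pos 42 'c': at 2
pos 43 'b': at 3
pos 44 'a': at 4
pos 45 'e': at 5  → match P0@[41:45]
pos 46 'e': at 0 ·f
pos 47 'd': at 6
pos 48 'a': at 7
pos 49 'a': at 8
pos 50 'e': at 9
pos 51 'e': at 10
pos 52 'd': at 11  → match P1@[47:52]
pos 53 'd': at 6 ·f
pos 54 'd': at 6 ·f
pos 55 'b': at 0 ·f
pos 56 'd': at 6
pos 57 'a': at 7
pos 58 'a': at 8
pos 59 'e': at 9
pos 60 'e': at 10
pos 61 'd': at 11  → match P1@[56:61]
pos 62 'e': at 0 ·f
pos 63 'd': at 6
pos 64 'a': at 7
pos 65 'a': at 8
pos 66 'e': at 9
pos 67 'e': at 10
pos 68 'd': at 11  → match P1@[63:68]
pos 69 'e': at 0 ·f
pos 70 'c': at 1
pos 71 'c': at 2
pos 72 'b': at 3
pos 73 'a': at 4
pos 74 'e': at 5  → match P0@[70:74]
pos 75 'e': at 0 ·f
pos 76 'd': at 6
pos 77 'd': at 6 ·f

Matches: [[4,0],[9,0],[19,1],[26,1],[32,1],[39,1],[45,0],[52,1],[61,1],[68,1],[74,0]]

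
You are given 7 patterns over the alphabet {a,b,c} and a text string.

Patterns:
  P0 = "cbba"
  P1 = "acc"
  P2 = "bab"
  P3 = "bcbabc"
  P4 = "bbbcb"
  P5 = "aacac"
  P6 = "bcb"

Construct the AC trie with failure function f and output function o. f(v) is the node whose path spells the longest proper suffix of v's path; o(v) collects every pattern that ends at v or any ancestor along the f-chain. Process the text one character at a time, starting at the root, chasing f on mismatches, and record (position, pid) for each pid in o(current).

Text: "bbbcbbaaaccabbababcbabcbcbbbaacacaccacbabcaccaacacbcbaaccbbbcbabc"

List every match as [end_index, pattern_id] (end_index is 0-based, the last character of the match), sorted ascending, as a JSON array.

Construct AC machine:
Trie (insert patterns):
  n0 'ε': a→5 b→8 c→1
  n1 'c': b→2
  n2 'cb': b→3
  n3 'cbb': a→4
  n4 'cbba': ·  ←P0
  n5 'a': a→20 c→6
  n6 'ac': c→7
  n7 'acc': ·  ←P1
  n8 'b': a→9 b→16 c→11
  n9 'ba': b→10
  n10 'bab': ·  ←P2
  n11 'bc': b→12
  n12 'bcb': a→13  ←P6
  n13 'bcba': b→14
  n14 'bcbab': c→15
  n15 'bcbabc': ·  ←P3
  n16 'bb': b→17
  n17 'bbb': c→18
  n18 'bbbc': b→19
  n19 'bbbcb': ·  ←P4
  n20 'aa': c→21
  n21 'aac': a→22
  n22 'aaca': c→23
  n23 'aacac': ·  ←P5

BFS fail/out derivation:
  n1('c'): parent n0 fail=0; on 'c' 0 → fail=0;  out ∅∪∅=∅
  n5('a'): parent n0 fail=0; on 'a' 0 → fail=0;  out ∅∪∅=∅
  n8('b'): parent n0 fail=0; on 'b' 0 → fail=0;  out ∅∪∅=∅
  n2('cb'): parent n1 fail=0; on 'b' 0 → fail=8;  out ∅∪∅=∅
  n6('ac'): parent n5 fail=0; on 'c' 0 → fail=1;  out ∅∪∅=∅
  n9('ba'): parent n8 fail=0; on 'a' 0 → fail=5;  out ∅∪∅=∅
  n11('bc'): parent n8 fail=0; on 'c' 0 → fail=1;  out ∅∪∅=∅
  n16('bb'): parent n8 fail=0; on 'b' 0 → fail=8;  out ∅∪∅=∅
  n20('aa'): parent n5 fail=0; on 'a' 0 → fail=5;  out ∅∪∅=∅
  n3('cbb'): parent n2 fail=8; on 'b' 8 → fail=16;  out ∅∪∅=∅
  n7('acc'): parent n6 fail=1; on 'c' 1→0 → fail=1;  out {1}∪∅={1}
  n10('bab'): parent n9 fail=5; on 'b' 5→0 → fail=8;  out {2}∪∅={2}
  n12('bcb'): parent n11 fail=1; on 'b' 1 → fail=2;  out {6}∪∅={6}
  n17('bbb'): parent n16 fail=8; on 'b' 8 → fail=16;  out ∅∪∅=∅
  n21('aac'): parent n20 fail=5; on 'c' 5 → fail=6;  out ∅∪∅=∅
  n4('cbba'): parent n3 fail=16; on 'a' 16→8 → fail=9;  out {0}∪∅={0}
  n13('bcba'): parent n12 fail=2; on 'a' 2→8 → fail=9;  out ∅∪∅=∅
  n18('bbbc'): parent n17 fail=16; on 'c' 16→8 → fail=11;  out ∅∪∅=∅
  n22('aaca'): parent n21 fail=6; on 'a' 6→1→0 → fail=5;  out ∅∪∅=∅
  n14('bcbab'): parent n13 fail=9; on 'b' 9 → fail=10;  out ∅∪{2}={2}
  n19('bbbcb'): parent n18 fail=11; on 'b' 11 → fail=12;  out {4}∪{6}={4,6}
  n23('aacac'): parent n22 fail=5; on 'c' 5 → fail=6;  out {5}∪∅={5}
  n15('bcbabc'): parent n14 fail=10; on 'c' 10→8 → fail=11;  out {3}∪∅={3}

Text stream:
[0] read 'b'  n0⇒n8
[1] read 'b'  n8⇒n16
[2] read 'b'  n16⇒n17
[3] read 'c'  n17⇒n18
[4] read 'b'  n18⇒n19  ** P4@[0:4],P6@[2:4]
[5] read 'b'  n19⇒n3 ·f
[6] read 'a'  n3⇒n4  ** P0@[3:6]
[7] read 'a'  n4⇒n20 ·f
[8] read 'a'  n20⇒n20 ·f
[9] read 'c'  n20⇒n21
[10] read 'c'  n21⇒n7 ·f  ** P1@[8:10]
[11] read 'a'  n7⇒n5 ·f
[12] read 'b'  n5⇒n8 ·f
[13] read 'b'  n8⇒n16
[14] read 'a'  n16⇒n9 ·f
[15] read 'b'  n9⇒n10  ** P2@[13:15]
[16] read 'a'  n10⇒n9 ·f
[17] read 'b'  n9⇒n10  ** P2@[15:17]
[18] read 'c'  n10⇒n11 ·f
[19] read 'b'  n11⇒n12  ** P6@[17:19]
[20] read 'a'  n12⇒n13
[21] read 'b'  n13⇒n14  ** P2@[19:21]
[22] read 'c'  n14⇒n15  ** P3@[17:22]
[23] read 'b'  n15⇒n12 ·f  ** P6@[21:23]
[24] read 'c'  n12⇒n11 ·f
[25] read 'b'  n11⇒n12  ** P6@[23:25]
[26] read 'b'  n12⇒n3 ·f
[27] read 'b'  n3⇒n17 ·f
[28] read 'a'  n17⇒n9 ·f
[29] read 'a'  n9⇒n20 ·f
[30] read 'c'  n20⇒n21
[31] read 'a'  n21⇒n22
[32] read 'c'  n22⇒n23  ** P5@[28:32]
[33] read 'a'  n23⇒n5 ·f
[34] read 'c'  n5⇒n6
[35] read 'c'  n6⇒n7  ** P1@[33:35]
[36] read 'a'  n7⇒n5 ·f
[37] read 'c'  n5⇒n6
[38] read 'b'  n6⇒n2 ·f
[39] read 'a'  n2⇒n9 ·f
[40] read 'b'  n9⇒n10  ** P2@[38:40]
[41] read 'c'  n10⇒n11 ·f
[42] read 'a'  n11⇒n5 ·f
[43] read 'c'  n5⇒n6
[44] read 'c'  n6⇒n7  ** P1@[42:44]
[45] read 'a'  n7⇒n5 ·f
[46] read 'a'  n5⇒n20
[47] read 'c'  n20⇒n21
[48] read 'a'  n21⇒n22
[49] read 'c'  n22⇒n23  ** P5@[45:49]
[50] read 'b'  n23⇒n2 ·f
[51] read 'c'  n2⇒n11 ·f
[52] read 'b'  n11⇒n12  ** P6@[50:52]
[53] read 'a'  n12⇒n13
[54] read 'a'  n13⇒n20 ·f
[55] read 'c'  n20⇒n21
[56] read 'c'  n21⇒n7 ·f  ** P1@[54:56]
[57] read 'b'  n7⇒n2 ·f
[58] read 'b'  n2⇒n3
[59] read 'b'  n3⇒n17 ·f
[60] read 'c'  n17⇒n18
[61] read 'b'  n18⇒n19  ** P4@[57:61],P6@[59:61]
[62] read 'a'  n19⇒n13 ·f
[63] read 'b'  n13⇒n14  ** P2@[61:63]
[64] read 'c'  n14⇒n15  ** P3@[59:64]

Matches: [[4,4],[4,6],[6,0],[10,1],[15,2],[17,2],[19,6],[21,2],[22,3],[23,6],[25,6],[32,5],[35,1],[40,2],[44,1],[49,5],[52,6],[56,1],[61,4],[61,6],[63,2],[64,3]]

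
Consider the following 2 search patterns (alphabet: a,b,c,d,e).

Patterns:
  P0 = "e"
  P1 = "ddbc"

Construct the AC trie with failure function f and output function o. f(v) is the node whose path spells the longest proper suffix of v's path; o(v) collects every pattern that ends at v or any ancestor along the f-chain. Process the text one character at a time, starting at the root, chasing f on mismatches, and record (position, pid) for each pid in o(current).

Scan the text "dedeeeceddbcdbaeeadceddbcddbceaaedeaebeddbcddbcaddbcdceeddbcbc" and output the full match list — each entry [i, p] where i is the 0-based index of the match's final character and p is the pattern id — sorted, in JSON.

Build automaton:
Trie (insert patterns):
  0='ε' goto d→2 e→1
  1='e' goto ·  ←P0
  2='d' goto d→3
  3='dd' goto b→4
  4='ddb' goto c→5
  5='ddbc' goto ·  ←P1

Failure links (BFS by depth):
  fail(1) 'e': from fail(0)=0 chase 'e': 0 ⇒ 0;  out={0}∪out(0)={0}
  fail(2) 'd': from fail(0)=0 chase 'd': 0 ⇒ 0;  out=∅∪out(0)=∅
  fail(3) 'dd': from fail(2)=0 chase 'd': 0 ⇒ 2;  out=∅∪out(2)=∅
  fail(4) 'ddb': from fail(3)=2 chase 'b': 2→0 ⇒ 0;  out=∅∪out(0)=∅
  fail(5) 'ddbc': from fail(4)=0 chase 'c': 0 ⇒ 0;  out={1}∪out(0)={1}

Scan:
i=0 'd': node 0→2
i=1 'e': node 2→1 (via fail)  emit P0@[1:1]
i=2 'd': node 1→2 (via fail)
i=3 'e': node 2→1 (via fail)  emit P0@[3:3]
i=4 'e': node 1→1 (via fail)  emit P0@[4:4]
i=5 'e': node 1→1 (via fail)  emit P0@[5:5]
i=6 'c': node 1→0 (via fail)
i=7 'e': node 0→1  emit P0@[7:7]
i=8 'd': node 1→2 (via fail)
i=9 'd': node 2→3
i=10 'b': node 3→4
i=11 'c': node 4→5  emit P1@[8:11]
i=12 'd': node 5→2 (via fail)
i=13 'b': node 2→0 (via fail)
i=14 'a': node 0→0
i=15 'e': node 0→1  emit P0@[15:15]
i=16 'e': node 1→1 (via fail)  emit P0@[16:16]
i=17 'a': node 1→0 (via fail)
i=18 'd': node 0→2
i=19 'c': node 2→0 (via fail)
i=20 'e': node 0→1  emit P0@[20:20]
i=21 'd': node 1→2 (via fail)
i=22 'd': node 2→3
i=23 'b': node 3→4
i=24 'c': node 4→5  emit P1@[21:24]
i=25 'd': node 5→2 (via fail)
i=26 'd': node 2→3
i=27 'b': node 3→4
i=28 'c': node 4→5  emit P1@[25:28]
i=29 'e': node 5→1 (via fail)  emit P0@[29:29]
i=30 'a': node 1→0 (via fail)
i=31 'a': node 0→0
i=32 'e': node 0→1  emit P0@[32:32]
i=33 'd': node 1→2 (via fail)
i=34 'e': node 2→1 (via fail)  emit P0@[34:34]
i=35 'a': node 1→0 (via fail)
i=36 'e': node 0→1  emit P0@[36:36]
i=37 'b': node 1→0 (via fail)
i=38 'e': node 0→1  emit P0@[38:38]
i=39 'd': node 1→2 (via fail)
i=40 'd': node 2→3
i=41 'b': node 3→4
i=42 'c': node 4→5  emit P1@[39:42]
i=43 'd': node 5→2 (via fail)
i=44 'd': node 2→3
i=45 'b': node 3→4
i=46 'c': node 4→5  emit P1@[43:46]
i=47 'a': node 5→0 (via fail)
i=48 'd': node 0→2
i=49 'd': node 2→3
i=50 'b': node 3→4
i=51 'c': node 4→5  emit P1@[48:51]
i=52 'd': node 5→2 (via fail)
i=53 'c': node 2→0 (via fail)
i=54 'e': node 0→1  emit P0@[54:54]
i=55 'e': node 1→1 (via fail)  emit P0@[55:55]
i=56 'd': node 1→2 (via fail)
i=57 'd': node 2→3
i=58 'b': node 3→4
i=59 'c': node 4→5  emit P1@[56:59]
i=60 'b': node 5→0 (via fail)
i=61 'c': node 0→0

Result: [[1,0],[3,0],[4,0],[5,0],[7,0],[11,1],[15,0],[16,0],[20,0],[24,1],[28,1],[29,0],[32,0],[34,0],[36,0],[38,0],[42,1],[46,1],[51,1],[54,0],[55,0],[59,1]]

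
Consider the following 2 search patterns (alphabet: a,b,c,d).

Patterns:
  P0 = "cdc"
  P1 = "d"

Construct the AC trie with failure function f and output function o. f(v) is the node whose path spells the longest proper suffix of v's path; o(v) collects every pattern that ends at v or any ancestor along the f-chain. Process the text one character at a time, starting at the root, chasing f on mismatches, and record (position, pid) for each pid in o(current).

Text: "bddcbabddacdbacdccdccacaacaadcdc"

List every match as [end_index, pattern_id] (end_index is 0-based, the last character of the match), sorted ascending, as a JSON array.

Build automaton:
Trie nodes:
  n0 'ε': c→1 d→4
  n1 'c': d→2
  n2 'cd': c→3
  n3 'cdc': ·  ←P0
  n4 'd': ·  ←P1

BFS fail/out derivation:
  fail(1) 'c': from fail(0)=0 chase 'c': 0 ⇒ 0;  out=∅∪out(0)=∅
  fail(4) 'd': from fail(0)=0 chase 'd': 0 ⇒ 0;  out={1}∪out(0)={1}
  fail(2) 'cd': from fail(1)=0 chase 'd': 0 ⇒ 4;  out=∅∪out(4)={1}
  fail(3) 'cdc': from fail(2)=4 chase 'c': 4→0 ⇒ 1;  out={0}∪out(1)={0}

Run:
[0] read 'b'  n0⇒n0
[1] read 'd'  n0⇒n4  emit P1@[1:1]
[2] read 'd'  n4⇒n4 ·f  emit P1@[2:2]
[3] read 'c'  n4⇒n1 ·f
[4] read 'b'  n1⇒n0 ·f
[5] read 'a'  n0⇒n0
[6] read 'b'  n0⇒n0
[7] read 'd'  n0⇒n4  emit P1@[7:7]
[8] read 'd'  n4⇒n4 ·f  emit P1@[8:8]
[9] read 'a'  n4⇒n0 ·f
[10] read 'c'  n0⇒n1
[11] read 'd'  n1⇒n2  emit P1@[11:11]
[12] read 'b'  n2⇒n0 ·f
[13] read 'a'  n0⇒n0
[14] read 'c'  n0⇒n1
[15] read 'd'  n1⇒n2  emit P1@[15:15]
[16] read 'c'  n2⇒n3  emit P0@[14:16]
[17] read 'c'  n3⇒n1 ·f
[18] read 'd'  n1⇒n2  emit P1@[18:18]
[19] read 'c'  n2⇒n3  emit P0@[17:19]
[20] read 'c'  n3⇒n1 ·f
[21] read 'a'  n1⇒n0 ·f
[22] read 'c'  n0⇒n1
[23] read 'a'  n1⇒n0 ·f
[24] read 'a'  n0⇒n0
[25] read 'c'  n0⇒n1
[26] read 'a'  n1⇒n0 ·f
[27] read 'a'  n0⇒n0
[28] read 'd'  n0⇒n4  emit P1@[28:28]
[29] read 'c'  n4⇒n1 ·f
[30] read 'd'  n1⇒n2  emit P1@[30:30]
[31] read 'c'  n2⇒n3  emit P0@[29:31]

All matches (sorted): [[1,1],[2,1],[7,1],[8,1],[11,1],[15,1],[16,0],[18,1],[19,0],[28,1],[30,1],[31,0]]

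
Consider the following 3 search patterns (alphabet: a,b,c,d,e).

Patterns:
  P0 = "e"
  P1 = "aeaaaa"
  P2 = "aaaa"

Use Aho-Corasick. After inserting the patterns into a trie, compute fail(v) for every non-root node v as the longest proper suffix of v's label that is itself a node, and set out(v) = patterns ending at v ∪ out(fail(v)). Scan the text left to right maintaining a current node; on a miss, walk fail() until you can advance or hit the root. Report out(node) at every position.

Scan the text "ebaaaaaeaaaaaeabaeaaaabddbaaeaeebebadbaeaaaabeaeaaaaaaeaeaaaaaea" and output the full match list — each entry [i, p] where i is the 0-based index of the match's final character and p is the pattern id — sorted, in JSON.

Construct AC machine:
Trie (insert patterns):
  0='ε' goto a→2 e→1
  1='e' goto ·  ←P0
  2='a' goto a→8 e→3
  3='ae' goto a→4
  4='aea' goto a→5
  5='aeaa' goto a→6
  6='aeaaa' goto a→7
  7='aeaaaa' goto ·  ←P1
  8='aa' goto a→9
  9='aaa' goto a→10
  10='aaaa' goto ·  ←P2

Failure links (BFS by depth):
  fail(1) 'e': from fail(0)=0 chase 'e': 0 ⇒ 0;  out={0}∪out(0)={0}
  fail(2) 'a': from fail(0)=0 chase 'a': 0 ⇒ 0;  out=∅∪out(0)=∅
  fail(3) 'ae': from fail(2)=0 chase 'e': 0 ⇒ 1;  out=∅∪out(1)={0}
  fail(8) 'aa': from fail(2)=0 chase 'a': 0 ⇒ 2;  out=∅∪out(2)=∅
  fail(4) 'aea': from fail(3)=1 chase 'a': 1→0 ⇒ 2;  out=∅∪out(2)=∅
  fail(9) 'aaa': from fail(8)=2 chase 'a': 2 ⇒ 8;  out=∅∪out(8)=∅
  fail(5) 'aeaa': from fail(4)=2 chase 'a': 2 ⇒ 8;  out=∅∪out(8)=∅
  fail(10) 'aaaa': from fail(9)=8 chase 'a': 8 ⇒ 9;  out={2}∪out(9)={2}
  fail(6) 'aeaaa': from fail(5)=8 chase 'a': 8 ⇒ 9;  out=∅∪out(9)=∅
  fail(7) 'aeaaaa': from fail(6)=9 chase 'a': 9 ⇒ 10;  out={1}∪out(10)={1,2}

Run:
i=0 'e': node 0→1  emit P0@[0:0]
i=1 'b': node 1→0 (via fail)
i=2 'a': node 0→2
i=3 'a': node 2→8
i=4 'a': node 8→9
i=5 'a': node 9→10  emit P2@[2:5]
i=6 'a': node 10→10 (via fail)  emit P2@[3:6]
i=7 'e': node 10→3 (via fail)  emit P0@[7:7]
i=8 'a': node 3→4
i=9 'a': node 4→5
i=10 'a': node 5→6
i=11 'a': node 6→7  emit P1@[6:11],P2@[8:11]
i=12 'a': node 7→10 (via fail)  emit P2@[9:12]
i=13 'e': node 10→3 (via fail)  emit P0@[13:13]
i=14 'a': node 3→4
i=15 'b': node 4→0 (via fail)
i=16 'a': node 0→2
i=17 'e': node 2→3  emit P0@[17:17]
i=18 'a': node 3→4
i=19 'a': node 4→5
i=20 'a': node 5→6
i=21 'a': node 6→7  emit P1@[16:21],P2@[18:21]
i=22 'b': node 7→0 (via fail)
i=23 'd': node 0→0
i=24 'd': node 0→0
i=25 'b': node 0→0
i=26 'a': node 0→2
i=27 'a': node 2→8
i=28 'e': node 8→3 (via fail)  emit P0@[28:28]
i=29 'a': node 3→4
i=30 'e': node 4→3 (via fail)  emit P0@[30:30]
i=31 'e': node 3→1 (via fail)  emit P0@[31:31]
i=32 'b': node 1→0 (via fail)
i=33 'e': node 0→1  emit P0@[33:33]
i=34 'b': node 1→0 (via fail)
i=35 'a': node 0→2
i=36 'd': node 2→0 (via fail)
i=37 'b': node 0→0
i=38 'a': node 0→2
i=39 'e': node 2→3  emit P0@[39:39]
i=40 'a': node 3→4
i=41 'a': node 4→5
i=42 'a': node 5→6
i=43 'a': node 6→7  emit P1@[38:43],P2@[40:43]
i=44 'b': node 7→0 (via fail)
i=45 'e': node 0→1  emit P0@[45:45]
i=46 'a': node 1→2 (via fail)
i=47 'e': node 2→3  emit P0@[47:47]
i=48 'a': node 3→4
i=49 'a': node 4→5
i=50 'a': node 5→6
i=51 'a': node 6→7  emit P1@[46:51],P2@[48:51]
i=52 'a': node 7→10 (via fail)  emit P2@[49:52]
i=53 'a': node 10→10 (via fail)  emit P2@[50:53]
i=54 'e': node 10→3 (via fail)  emit P0@[54:54]
i=55 'a': node 3→4
i=56 'e': node 4→3 (via fail)  emit P0@[56:56]
i=57 'a': node 3→4
i=58 'a': node 4→5
i=59 'a': node 5→6
i=60 'a': node 6→7  emit P1@[55:60],P2@[57:60]
i=61 'a': node 7→10 (via fail)  emit P2@[58:61]
i=62 'e': node 10→3 (via fail)  emit P0@[62:62]
i=63 'a': node 3→4

Matches: [[0,0],[5,2],[6,2],[7,0],[11,1],[11,2],[12,2],[13,0],[17,0],[21,1],[21,2],[28,0],[30,0],[31,0],[33,0],[39,0],[43,1],[43,2],[45,0],[47,0],[51,1],[51,2],[52,2],[53,2],[54,0],[56,0],[60,1],[60,2],[61,2],[62,0]]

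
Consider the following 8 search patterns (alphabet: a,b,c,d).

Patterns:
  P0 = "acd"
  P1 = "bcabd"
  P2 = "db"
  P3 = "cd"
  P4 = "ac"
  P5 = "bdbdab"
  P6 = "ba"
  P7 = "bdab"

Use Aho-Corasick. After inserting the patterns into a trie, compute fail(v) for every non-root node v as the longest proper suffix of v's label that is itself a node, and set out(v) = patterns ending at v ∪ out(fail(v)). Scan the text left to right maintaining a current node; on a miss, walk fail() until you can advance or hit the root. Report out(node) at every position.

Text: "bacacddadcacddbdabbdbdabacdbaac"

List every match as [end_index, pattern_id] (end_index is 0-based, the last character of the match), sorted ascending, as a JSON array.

Construct AC machine:
Trie (insert patterns):
  n0 'ε': a→1 b→4 c→11 d→9
  n1 'a': c→2
  n2 'ac': d→3  [P4 ends]
  n3 'acd': ·  [P0 ends]
  n4 'b': a→18 c→5 d→13
  n5 'bc': a→6
  n6 'bca': b→7
  n7 'bcab': d→8
  n8 'bcabd': ·  [P1 ends]
  n9 'd': b→10
  n10 'db': ·  [P2 ends]
  n11 'c': d→12
  n12 'cd': ·  [P3 ends]
  n13 'bd': a→19 b→14
  n14 'bdb': d→15
  n15 'bdbd': a→16
  n16 'bdbda': b→17
  n17 'bdbdab': ·  [P5 ends]
  n18 'ba': ·  [P6 ends]
  n19 'bda': b→20
  n20 'bdab': ·  [P7 ends]

BFS fail/out derivation:
  n1('a'): parent n0 fail=0; on 'a' 0 → fail=0;  out ∅∪∅=∅
  n4('b'): parent n0 fail=0; on 'b' 0 → fail=0;  out ∅∪∅=∅
  n9('d'): parent n0 fail=0; on 'd' 0 → fail=0;  out ∅∪∅=∅
  n11('c'): parent n0 fail=0; on 'c' 0 → fail=0;  out ∅∪∅=∅
  n2('ac'): parent n1 fail=0; on 'c' 0 → fail=11;  out {4}∪∅={4}
  n5('bc'): parent n4 fail=0; on 'c' 0 → fail=11;  out ∅∪∅=∅
  n10('db'): parent n9 fail=0; on 'b' 0 → fail=4;  out {2}∪∅={2}
  n12('cd'): parent n11 fail=0; on 'd' 0 → fail=9;  out {3}∪∅={3}
  n13('bd'): parent n4 fail=0; on 'd' 0 → fail=9;  out ∅∪∅=∅
  n18('ba'): parent n4 fail=0; on 'a' 0 → fail=1;  out {6}∪∅={6}
  n3('acd'): parent n2 fail=11; on 'd' 11 → fail=12;  out {0}∪{3}={0,3}
  n6('bca'): parent n5 fail=11; on 'a' 11→0 → fail=1;  out ∅∪∅=∅
  n14('bdb'): parent n13 fail=9; on 'b' 9 → fail=10;  out ∅∪{2}={2}
  n19('bda'): parent n13 fail=9; on 'a' 9→0 → fail=1;  out ∅∪∅=∅
  n7('bcab'): parent n6 fail=1; on 'b' 1→0 → fail=4;  out ∅∪∅=∅
  n15('bdbd'): parent n14 fail=10; on 'd' 10→4 → fail=13;  out ∅∪∅=∅
  n20('bdab'): parent n19 fail=1; on 'b' 1→0 → fail=4;  out {7}∪∅={7}
  n8('bcabd'): parent n7 fail=4; on 'd' 4 → fail=13;  out {1}∪∅={1}
  n16('bdbda'): parent n15 fail=13; on 'a' 13 → fail=19;  out ∅∪∅=∅
  n17('bdbdab'): parent n16 fail=19; on 'b' 19 → fail=20;  out {5}∪{7}={5,7}

Text stream:
[0] read 'b'  n0⇒n4
[1] read 'a'  n4⇒n18  emit P6@[0:1]
[2] read 'c'  n18⇒n2 ·f  emit P4@[1:2]
[3] read 'a'  n2⇒n1 ·f
[4] read 'c'  n1⇒n2  emit P4@[3:4]
[5] read 'd'  n2⇒n3  emit P0@[3:5],P3@[4:5]
[6] read 'd'  n3⇒n9 ·f
[7] read 'a'  n9⇒n1 ·f
[8] read 'd'  n1⇒n9 ·f
[9] read 'c'  n9⇒n11 ·f
[10] read 'a'  n11⇒n1 ·f
[11] read 'c'  n1⇒n2  emit P4@[10:11]
[12] read 'd'  n2⇒n3  emit P0@[10:12],P3@[11:12]
[13] read 'd'  n3⇒n9 ·f
[14] read 'b'  n9⇒n10  emit P2@[13:14]
[15] read 'd'  n10⇒n13 ·f
[16] read 'a'  n13⇒n19
[17] read 'b'  n19⇒n20  emit P7@[14:17]
[18] read 'b'  n20⇒n4 ·f
[19] read 'd'  n4⇒n13
[20] read 'b'  n13⇒n14  emit P2@[19:20]
[21] read 'd'  n14⇒n15
[22] read 'a'  n15⇒n16
[23] read 'b'  n16⇒n17  emit P5@[18:23],P7@[20:23]
[24] read 'a'  n17⇒n18 ·f  emit P6@[23:24]
[25] read 'c'  n18⇒n2 ·f  emit P4@[24:25]
[26] read 'd'  n2⇒n3  emit P0@[24:26],P3@[25:26]
[27] read 'b'  n3⇒n10 ·f  emit P2@[26:27]
[28] read 'a'  n10⇒n18 ·f  emit P6@[27:28]
[29] read 'a'  n18⇒n1 ·f
[30] read 'c'  n1⇒n2  emit P4@[29:30]

Result: [[1,6],[2,4],[4,4],[5,0],[5,3],[11,4],[12,0],[12,3],[14,2],[17,7],[20,2],[23,5],[23,7],[24,6],[25,4],[26,0],[26,3],[27,2],[28,6],[30,4]]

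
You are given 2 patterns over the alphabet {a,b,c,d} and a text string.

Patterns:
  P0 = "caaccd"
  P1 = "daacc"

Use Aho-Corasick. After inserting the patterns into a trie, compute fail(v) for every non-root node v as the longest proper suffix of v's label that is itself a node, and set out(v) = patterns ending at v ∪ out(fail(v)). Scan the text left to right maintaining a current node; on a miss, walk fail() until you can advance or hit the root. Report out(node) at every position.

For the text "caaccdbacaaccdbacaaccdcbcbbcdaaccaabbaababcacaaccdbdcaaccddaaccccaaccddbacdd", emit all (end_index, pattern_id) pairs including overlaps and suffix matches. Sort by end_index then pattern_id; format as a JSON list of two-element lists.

Build:
Trie (insert patterns):
  n0 'ε': c→1 d→7
  n1 'c': a→2
  n2 'ca': a→3
  n3 'caa': c→4
  n4 'caac': c→5
  n5 'caacc': d→6
  n6 'caaccd': ·  ←P0
  n7 'd': a→8
  n8 'da': a→9
  n9 'daa': c→10
  n10 'daac': c→11
  n11 'daacc': ·  ←P1

Failure links (BFS by depth):
  fail(1) 'c': from fail(0)=0 chase 'c': 0 ⇒ 0;  out=∅∪out(0)=∅
  fail(7) 'd': from fail(0)=0 chase 'd': 0 ⇒ 0;  out=∅∪out(0)=∅
  fail(2) 'ca': from fail(1)=0 chase 'a': 0 ⇒ 0;  out=∅∪out(0)=∅
  fail(8) 'da': from fail(7)=0 chase 'a': 0 ⇒ 0;  out=∅∪out(0)=∅
  fail(3) 'caa': from fail(2)=0 chase 'a': 0 ⇒ 0;  out=∅∪out(0)=∅
  fail(9) 'daa': from fail(8)=0 chase 'a': 0 ⇒ 0;  out=∅∪out(0)=∅
  fail(4) 'caac': from fail(3)=0 chase 'c': 0 ⇒ 1;  out=∅∪out(1)=∅
  fail(10) 'daac': from fail(9)=0 chase 'c': 0 ⇒ 1;  out=∅∪out(1)=∅
  fail(5) 'caacc': from fail(4)=1 chase 'c': 1→0 ⇒ 1;  out=∅∪out(1)=∅
  fail(11) 'daacc': from fail(10)=1 chase 'c': 1→0 ⇒ 1;  out={1}∪out(1)={1}
  fail(6) 'caaccd': from fail(5)=1 chase 'd': 1→0 ⇒ 7;  out={0}∪out(7)={0}

Run:
i=0 'c': node 0→1
i=1 'a': node 1→2
i=2 'a': node 2→3
i=3 'c': node 3→4
i=4 'c': node 4→5
i=5 'd': node 5→6  emit P0@[0:5]
i=6 'b': node 6→0 (fail-walked)
i=7 'a': node 0→0
i=8 'c': node 0→1
i=9 'a': node 1→2
i=10 'a': node 2→3
i=11 'c': node 3→4
i=12 'c': node 4→5
i=13 'd': node 5→6  emit P0@[8:13]
i=14 'b': node 6→0 (fail-walked)
i=15 'a': node 0→0
i=16 'c': node 0→1
i=17 'a': node 1→2
i=18 'a': node 2→3
i=19 'c': node 3→4
i=20 'c': node 4→5
i=21 'd': node 5→6  emit P0@[16:21]
i=22 'c': node 6→1 (fail-walked)
i=23 'b': node 1→0 (fail-walked)
i=24 'c': node 0→1
i=25 'b': node 1→0 (fail-walked)
i=26 'b': node 0→0
i=27 'c': node 0→1
i=28 'd': node 1→7 (fail-walked)
i=29 'a': node 7→8
i=30 'a': node 8→9
i=31 'c': node 9→10
i=32 'c': node 10→11  emit P1@[28:32]
i=33 'a': node 11→2 (fail-walked)
i=34 'a': node 2→3
i=35 'b': node 3→0 (fail-walked)
i=36 'b': node 0→0
i=37 'a': node 0→0
i=38 'a': node 0→0
i=39 'b': node 0→0
i=40 'a': node 0→0
i=41 'b': node 0→0
i=42 'c': node 0→1
i=43 'a': node 1→2
i=44 'c': node 2→1 (fail-walked)
i=45 'a': node 1→2
i=46 'a': node 2→3
i=47 'c': node 3→4
i=48 'c': node 4→5
i=49 'd': node 5→6  emit P0@[44:49]
i=50 'b': node 6→0 (fail-walked)
i=51 'd': node 0→7
i=52 'c': node 7→1 (fail-walked)
i=53 'a': node 1→2
i=54 'a': node 2→3
i=55 'c': node 3→4
i=56 'c': node 4→5
i=57 'd': node 5→6  emit P0@[52:57]
i=58 'd': node 6→7 (fail-walked)
i=59 'a': node 7→8
i=60 'a': node 8→9
i=61 'c': node 9→10
i=62 'c': node 10→11  emit P1@[58:62]
i=63 'c': node 11→1 (fail-walked)
i=64 'c': node 1→1 (fail-walked)
i=65 'a': node 1→2
i=66 'a': node 2→3
i=67 'c': node 3→4
i=68 'c': node 4→5
i=69 'd': node 5→6  emit P0@[64:69]
i=70 'd': node 6→7 (fail-walked)
i=71 'b': node 7→0 (fail-walked)
i=72 'a': node 0→0
i=73 'c': node 0→1
i=74 'd': node 1→7 (fail-walked)
i=75 'd': node 7→7 (fail-walked)

All matches (sorted): [[5,0],[13,0],[21,0],[32,1],[49,0],[57,0],[62,1],[69,0]]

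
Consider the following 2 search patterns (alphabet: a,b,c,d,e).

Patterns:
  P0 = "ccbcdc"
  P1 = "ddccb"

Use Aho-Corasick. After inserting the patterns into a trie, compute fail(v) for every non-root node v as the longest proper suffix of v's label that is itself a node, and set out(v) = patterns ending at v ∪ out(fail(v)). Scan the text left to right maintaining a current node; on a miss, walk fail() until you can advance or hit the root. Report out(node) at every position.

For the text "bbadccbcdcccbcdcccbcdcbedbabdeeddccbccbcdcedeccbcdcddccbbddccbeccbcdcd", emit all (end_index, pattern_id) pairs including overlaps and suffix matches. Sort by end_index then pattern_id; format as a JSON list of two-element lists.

Build:
Trie (insert patterns):
  0='ε' goto c→1 d→7
  1='c' goto c→2
  2='cc' goto b→3
  3='ccb' goto c→4
  4='ccbc' goto d→5
  5='ccbcd' goto c→6
  6='ccbcdc' goto ·  ←P0
  7='d' goto d→8
  8='dd' goto c→9
  9='ddc' goto c→10
  10='ddcc' goto b→11
  11='ddccb' goto ·  ←P1

BFS fail/out derivation:
  n1('c'): parent n0 fail=0; on 'c' 0 → fail=0;  out ∅∪∅=∅
  n7('d'): parent n0 fail=0; on 'd' 0 → fail=0;  out ∅∪∅=∅
  n2('cc'): parent n1 fail=0; on 'c' 0 → fail=1;  out ∅∪∅=∅
  n8('dd'): parent n7 fail=0; on 'd' 0 → fail=7;  out ∅∪∅=∅
  n3('ccb'): parent n2 fail=1; on 'b' 1→0 → fail=0;  out ∅∪∅=∅
  n9('ddc'): parent n8 fail=7; on 'c' 7→0 → fail=1;  out ∅∪∅=∅
  n4('ccbc'): parent n3 fail=0; on 'c' 0 → fail=1;  out ∅∪∅=∅
  n10('ddcc'): parent n9 fail=1; on 'c' 1 → fail=2;  out ∅∪∅=∅
  n5('ccbcd'): parent n4 fail=1; on 'd' 1→0 → fail=7;  out ∅∪∅=∅
  n11('ddccb'): parent n10 fail=2; on 'b' 2 → fail=3;  out {1}∪∅={1}
  n6('ccbcdc'): parent n5 fail=7; on 'c' 7→0 → fail=1;  out {0}∪∅={0}

Text stream:
pos 0 'b': at 0
pos 1 'b': at 0
pos 2 'a': at 0
pos 3 'd': at 7
pos 4 'c': at 1 (via fail)
pos 5 'c': at 2
pos 6 'b': at 3
pos 7 'c': at 4
pos 8 'd': at 5
pos 9 'c': at 6  ** P0@[4:9]
pos 10 'c': at 2 (via fail)
pos 11 'c': at 2 (via fail)
pos 12 'b': at 3
pos 13 'c': at 4
pos 14 'd': at 5
pos 15 'c': at 6  ** P0@[10:15]
pos 16 'c': at 2 (via fail)
pos 17 'c': at 2 (via fail)
pos 18 'b': at 3
pos 19 'c': at 4
pos 20 'd': at 5
pos 21 'c': at 6  ** P0@[16:21]
pos 22 'b': at 0 (via fail)
pos 23 'e': at 0
pos 24 'd': at 7
pos 25 'b': at 0 (via fail)
pos 26 'a': at 0
pos 27 'b': at 0
pos 28 'd': at 7
pos 29 'e': at 0 (via fail)
pos 30 'e': at 0
pos 31 'd': at 7
pos 32 'd': at 8
pos 33 'c': at 9
pos 34 'c': at 10
pos 35 'b': at 11  ** P1@[31:35]
pos 36 'c': at 4 (via fail)
pos 37 'c': at 2 (via fail)
pos 38 'b': at 3
pos 39 'c': at 4
pos 40 'd': at 5
pos 41 'c': at 6  ** P0@[36:41]
pos 42 'e': at 0 (via fail)
pos 43 'd': at 7
pos 44 'e': at 0 (via fail)
pos 45 'c': at 1
pos 46 'c': at 2
pos 47 'b': at 3
pos 48 'c': at 4
pos 49 'd': at 5
pos 50 'c': at 6  ** P0@[45:50]
pos 51 'd': at 7 (via fail)
pos 52 'd': at 8
pos 53 'c': at 9
pos 54 'c': at 10
pos 55 'b': at 11  ** P1@[51:55]
pos 56 'b': at 0 (via fail)
pos 57 'd': at 7
pos 58 'd': at 8
pos 59 'c': at 9
pos 60 'c': at 10
pos 61 'b': at 11  ** P1@[57:61]
pos 62 'e': at 0 (via fail)
pos 63 'c': at 1
pos 64 'c': at 2
pos 65 'b': at 3
pos 66 'c': at 4
pos 67 'd': at 5
pos 68 'c': at 6  ** P0@[63:68]
pos 69 'd': at 7 (via fail)

Matches: [[9,0],[15,0],[21,0],[35,1],[41,0],[50,0],[55,1],[61,1],[68,0]]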